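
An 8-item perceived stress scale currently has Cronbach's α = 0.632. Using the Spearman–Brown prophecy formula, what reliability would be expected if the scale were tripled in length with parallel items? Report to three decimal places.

predicted reliability = 0.837

Length factor m = 3
α' = m·α / (1 + (m−1)·α)
   = 3 × 0.632 / (1 + (3 − 1) × 0.632)
   = 1.8960 / 2.2640 = 0.837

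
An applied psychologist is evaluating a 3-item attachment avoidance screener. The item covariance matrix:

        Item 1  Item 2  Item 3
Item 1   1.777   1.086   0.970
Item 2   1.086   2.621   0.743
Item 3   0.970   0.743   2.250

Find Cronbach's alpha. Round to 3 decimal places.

ΣVar(i) = 1.777 + 2.621 + 2.250 = 6.648
Sum of off-diagonal covariances = 2.799
total variance = 6.648 + 2 × 2.799 = 12.246
α = (k/(k−1))·(1 − ΣVar(i)/total variance) = (3/2)·(1 − 6.648/12.246) = 0.686

α = 0.686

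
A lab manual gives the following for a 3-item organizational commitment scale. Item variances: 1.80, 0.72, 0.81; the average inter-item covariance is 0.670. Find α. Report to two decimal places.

Σσ²ᵢ = 1.80 + 0.72 + 0.81 = 3.33
Sum of the 3 distinct covariances = 3 × 0.670 = 2.010
σ²_T = Σσ²ᵢ + 2·Σcov = 3.33 + 2 × 2.010 = 7.350
α = (3/2)·(1 − 3.33/7.350) = 0.82

α = 0.82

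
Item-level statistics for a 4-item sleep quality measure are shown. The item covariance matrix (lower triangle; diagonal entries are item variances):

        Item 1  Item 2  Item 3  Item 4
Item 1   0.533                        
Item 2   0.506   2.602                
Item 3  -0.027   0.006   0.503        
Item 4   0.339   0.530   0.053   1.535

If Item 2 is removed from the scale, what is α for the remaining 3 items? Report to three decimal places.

Remaining items: Item 1, Item 3, Item 4 (k = 3).
sum of item variances = 0.533 + 0.503 + 1.535 = 2.571
σ²_T = 2.571 + 2 × 0.365 = 3.301
α (item deleted) = (3/2)·(1 − 2.571/3.301) = 0.332

α = 0.332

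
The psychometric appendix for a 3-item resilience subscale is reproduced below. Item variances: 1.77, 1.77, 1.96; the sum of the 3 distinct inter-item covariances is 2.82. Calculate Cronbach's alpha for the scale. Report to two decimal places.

Cronbach's alpha = 0.76

Σσ²ᵢ = 1.77 + 1.77 + 1.96 = 5.50
Sum of distinct covariances = 2.82
σ²_T = Σσ²ᵢ + 2·Σcov = 5.50 + 2 × 2.82 = 11.14
α = (3/2)·(1 − 5.50/11.14) = 0.76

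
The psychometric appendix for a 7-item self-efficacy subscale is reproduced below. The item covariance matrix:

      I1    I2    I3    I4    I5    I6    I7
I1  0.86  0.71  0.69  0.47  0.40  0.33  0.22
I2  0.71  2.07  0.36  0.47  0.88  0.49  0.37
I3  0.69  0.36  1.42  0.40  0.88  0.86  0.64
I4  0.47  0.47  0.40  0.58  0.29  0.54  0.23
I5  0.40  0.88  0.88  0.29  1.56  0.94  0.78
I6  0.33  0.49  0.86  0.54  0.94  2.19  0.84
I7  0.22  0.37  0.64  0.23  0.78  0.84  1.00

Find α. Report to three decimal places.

sum of item variances = 0.86 + 2.07 + 1.42 + 0.58 + 1.56 + 2.19 + 1.00 = 9.68
Sum of off-diagonal covariances = 11.79
σ²_total = 9.68 + 2 × 11.79 = 33.26
α = (k/(k−1))·(1 − sum of item variances/σ²_total) = (7/6)·(1 − 9.68/33.26) = 0.827

α = 0.827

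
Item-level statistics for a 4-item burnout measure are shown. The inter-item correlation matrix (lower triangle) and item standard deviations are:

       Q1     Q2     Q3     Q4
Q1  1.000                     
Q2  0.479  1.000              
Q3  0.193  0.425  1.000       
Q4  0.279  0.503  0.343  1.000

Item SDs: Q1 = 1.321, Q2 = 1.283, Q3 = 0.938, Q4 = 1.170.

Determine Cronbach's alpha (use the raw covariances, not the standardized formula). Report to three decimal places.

Σσ²ᵢ = 1.321² + 1.283² + 0.938² + 1.170² = 5.6399
Covariances σ_ij = r_ij · s_i · s_j:
  σ(Q1,Q2) = 0.479 × 1.321 × 1.283 = 0.8118
  σ(Q1,Q3) = 0.193 × 1.321 × 0.938 = 0.2391
  σ(Q1,Q4) = 0.279 × 1.321 × 1.170 = 0.4312
  σ(Q2,Q3) = 0.425 × 1.283 × 0.938 = 0.5115
  σ(Q2,Q4) = 0.503 × 1.283 × 1.170 = 0.7551
  σ(Q3,Q4) = 0.343 × 0.938 × 1.170 = 0.3764
σ²_T = Σσ²ᵢ + 2·Σσ_ij = 5.6399 + 2 × 3.1251 = 11.8901
α = (4/3)·(1 − 5.6399/11.8901) = 0.701

α = 0.701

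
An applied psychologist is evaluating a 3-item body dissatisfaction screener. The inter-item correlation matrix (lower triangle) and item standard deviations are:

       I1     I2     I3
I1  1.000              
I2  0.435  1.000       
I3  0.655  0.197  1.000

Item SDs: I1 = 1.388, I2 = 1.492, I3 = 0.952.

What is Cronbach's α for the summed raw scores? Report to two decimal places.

α = 0.67

Σσ²ᵢ = 1.388² + 1.492² + 0.952² = 5.0589
Covariances σ_ij = r_ij · s_i · s_j:
  σ(I1,I2) = 0.435 × 1.388 × 1.492 = 0.9008
  σ(I1,I3) = 0.655 × 1.388 × 0.952 = 0.8655
  σ(I2,I3) = 0.197 × 1.492 × 0.952 = 0.2798
σ²_T = Σσ²ᵢ + 2·Σσ_ij = 5.0589 + 2 × 2.0461 = 9.1511
α = (3/2)·(1 − 5.0589/9.1511) = 0.67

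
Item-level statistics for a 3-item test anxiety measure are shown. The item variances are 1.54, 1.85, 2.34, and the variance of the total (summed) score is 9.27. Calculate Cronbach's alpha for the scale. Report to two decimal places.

α = 0.57

sum of item variances = 1.54 + 1.85 + 2.34 = 5.73
α = (k/(k−1))·(1 − sum of item variances/σ²_T) = (3/2)·(1 − 5.73/9.27) = 0.57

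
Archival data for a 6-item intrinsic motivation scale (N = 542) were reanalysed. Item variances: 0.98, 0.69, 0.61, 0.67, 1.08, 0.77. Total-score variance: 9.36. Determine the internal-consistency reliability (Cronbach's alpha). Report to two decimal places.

ΣVar(i) = 0.98 + 0.69 + 0.61 + 0.67 + 1.08 + 0.77 = 4.80
α = (k/(k−1))·(1 − ΣVar(i)/σ²_total) = (6/5)·(1 − 4.80/9.36) = 0.58

Cronbach's alpha = 0.58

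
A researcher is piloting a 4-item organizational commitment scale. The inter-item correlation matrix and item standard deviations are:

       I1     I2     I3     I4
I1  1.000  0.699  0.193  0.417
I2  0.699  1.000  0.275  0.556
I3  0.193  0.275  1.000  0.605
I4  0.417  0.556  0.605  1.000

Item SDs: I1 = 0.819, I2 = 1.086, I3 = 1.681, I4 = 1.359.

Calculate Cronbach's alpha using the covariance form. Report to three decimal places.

Σσ²ᵢ = 0.819² + 1.086² + 1.681² + 1.359² = 6.5228
Covariances σ_ij = r_ij · s_i · s_j:
  σ(I1,I2) = 0.699 × 0.819 × 1.086 = 0.6217
  σ(I1,I3) = 0.193 × 0.819 × 1.681 = 0.2657
  σ(I1,I4) = 0.417 × 0.819 × 1.359 = 0.4641
  σ(I2,I3) = 0.275 × 1.086 × 1.681 = 0.5020
  σ(I2,I4) = 0.556 × 1.086 × 1.359 = 0.8206
  σ(I3,I4) = 0.605 × 1.681 × 1.359 = 1.3821
σ²_T = Σσ²ᵢ + 2·Σσ_ij = 6.5228 + 2 × 4.0562 = 14.6352
α = (4/3)·(1 − 6.5228/14.6352) = 0.739

α = 0.739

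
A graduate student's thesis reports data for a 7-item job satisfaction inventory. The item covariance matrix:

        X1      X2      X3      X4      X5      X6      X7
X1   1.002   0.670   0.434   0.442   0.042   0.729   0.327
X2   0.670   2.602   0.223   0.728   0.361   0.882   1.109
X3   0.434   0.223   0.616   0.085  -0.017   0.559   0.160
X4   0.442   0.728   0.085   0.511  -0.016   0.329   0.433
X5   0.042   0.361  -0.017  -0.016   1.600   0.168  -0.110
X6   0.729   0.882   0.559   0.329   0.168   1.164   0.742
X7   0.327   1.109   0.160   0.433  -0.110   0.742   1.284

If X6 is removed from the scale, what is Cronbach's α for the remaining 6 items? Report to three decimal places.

Remaining items: X1, X2, X3, X4, X5, X7 (k = 6).
Σσ²ᵢ = 1.002 + 2.602 + 0.616 + 0.511 + 1.600 + 1.284 = 7.615
σ²_total = 7.615 + 2 × 4.871 = 17.357
α (item deleted) = (6/5)·(1 − 7.615/17.357) = 0.674

Cronbach's α = 0.674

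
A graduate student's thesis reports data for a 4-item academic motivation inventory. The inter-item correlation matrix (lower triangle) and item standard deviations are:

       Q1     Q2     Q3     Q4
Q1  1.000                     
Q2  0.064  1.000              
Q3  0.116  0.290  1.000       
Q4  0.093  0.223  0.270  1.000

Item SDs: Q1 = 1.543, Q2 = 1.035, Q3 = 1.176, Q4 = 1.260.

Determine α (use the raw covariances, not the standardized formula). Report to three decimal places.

α = 0.432

Σσ²ᵢ = 1.543² + 1.035² + 1.176² + 1.260² = 6.4226
Covariances σ_ij = r_ij · s_i · s_j:
  σ(Q1,Q2) = 0.064 × 1.543 × 1.035 = 0.1022
  σ(Q1,Q3) = 0.116 × 1.543 × 1.176 = 0.2105
  σ(Q1,Q4) = 0.093 × 1.543 × 1.260 = 0.1808
  σ(Q2,Q3) = 0.290 × 1.035 × 1.176 = 0.3530
  σ(Q2,Q4) = 0.223 × 1.035 × 1.260 = 0.2908
  σ(Q3,Q4) = 0.270 × 1.176 × 1.260 = 0.4001
σ²_T = Σσ²ᵢ + 2·Σσ_ij = 6.4226 + 2 × 1.5374 = 9.4974
α = (4/3)·(1 − 6.4226/9.4974) = 0.432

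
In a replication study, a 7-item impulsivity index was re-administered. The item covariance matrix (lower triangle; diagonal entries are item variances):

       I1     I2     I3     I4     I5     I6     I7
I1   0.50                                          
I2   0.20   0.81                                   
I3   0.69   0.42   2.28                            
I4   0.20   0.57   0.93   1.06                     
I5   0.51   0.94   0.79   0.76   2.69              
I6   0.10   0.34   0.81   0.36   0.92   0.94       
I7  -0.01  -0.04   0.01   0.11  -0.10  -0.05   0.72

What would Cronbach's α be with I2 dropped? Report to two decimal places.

Cronbach's α = 0.71

Remaining items: I1, I3, I4, I5, I6, I7 (k = 6).
ΣVar(i) = 0.50 + 2.28 + 1.06 + 2.69 + 0.94 + 0.72 = 8.19
Var(T) = 8.19 + 2 × 6.03 = 20.25
α (item deleted) = (6/5)·(1 − 8.19/20.25) = 0.71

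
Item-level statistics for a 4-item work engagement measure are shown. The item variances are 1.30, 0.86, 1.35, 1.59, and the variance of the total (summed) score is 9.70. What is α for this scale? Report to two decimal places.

sum of item variances = 1.30 + 0.86 + 1.35 + 1.59 = 5.10
α = (k/(k−1))·(1 − sum of item variances/Var(T)) = (4/3)·(1 − 5.10/9.70) = 0.63

α = 0.63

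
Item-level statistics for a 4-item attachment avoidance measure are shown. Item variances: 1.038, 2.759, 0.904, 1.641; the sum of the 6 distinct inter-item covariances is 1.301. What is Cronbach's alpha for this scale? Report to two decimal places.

Cronbach's alpha = 0.39

Σσ²ᵢ = 1.038 + 2.759 + 0.904 + 1.641 = 6.342
Sum of distinct covariances = 1.301
total variance = Σσ²ᵢ + 2·Σcov = 6.342 + 2 × 1.301 = 8.944
α = (4/3)·(1 − 6.342/8.944) = 0.39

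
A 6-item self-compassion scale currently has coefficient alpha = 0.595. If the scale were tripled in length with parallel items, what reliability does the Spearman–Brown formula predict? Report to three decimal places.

predicted reliability = 0.815

Length factor m = 3
α' = m·α / (1 + (m−1)·α)
   = 3 × 0.595 / (1 + (3 − 1) × 0.595)
   = 1.7850 / 2.1900 = 0.815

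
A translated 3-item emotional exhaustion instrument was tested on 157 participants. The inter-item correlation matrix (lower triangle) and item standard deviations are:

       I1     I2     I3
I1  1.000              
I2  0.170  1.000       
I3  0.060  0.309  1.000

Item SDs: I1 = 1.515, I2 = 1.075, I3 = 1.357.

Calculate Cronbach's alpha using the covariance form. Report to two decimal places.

Cronbach's alpha = 0.37

Σσ²ᵢ = 1.515² + 1.075² + 1.357² = 5.2923
Covariances σ_ij = r_ij · s_i · s_j:
  σ(I1,I2) = 0.170 × 1.515 × 1.075 = 0.2769
  σ(I1,I3) = 0.060 × 1.515 × 1.357 = 0.1234
  σ(I2,I3) = 0.309 × 1.075 × 1.357 = 0.4508
σ²_T = Σσ²ᵢ + 2·Σσ_ij = 5.2923 + 2 × 0.8511 = 6.9945
α = (3/2)·(1 − 5.2923/6.9945) = 0.37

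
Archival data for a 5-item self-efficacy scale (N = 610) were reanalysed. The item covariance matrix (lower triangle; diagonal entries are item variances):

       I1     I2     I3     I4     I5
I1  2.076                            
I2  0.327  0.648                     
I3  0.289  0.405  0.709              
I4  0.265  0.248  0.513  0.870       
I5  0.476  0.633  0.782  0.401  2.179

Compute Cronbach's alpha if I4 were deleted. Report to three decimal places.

α = 0.679

Remaining items: I1, I2, I3, I5 (k = 4).
Σσ²ᵢ = 2.076 + 0.648 + 0.709 + 2.179 = 5.612
total variance = 5.612 + 2 × 2.912 = 11.436
α (item deleted) = (4/3)·(1 − 5.612/11.436) = 0.679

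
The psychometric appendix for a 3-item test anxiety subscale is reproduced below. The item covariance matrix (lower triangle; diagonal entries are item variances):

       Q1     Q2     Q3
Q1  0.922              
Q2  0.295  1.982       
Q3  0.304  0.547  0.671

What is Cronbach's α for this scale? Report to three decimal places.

Σσ²ᵢ = 0.922 + 1.982 + 0.671 = 3.575
Sum of off-diagonal covariances = 1.146
total variance = 3.575 + 2 × 1.146 = 5.867
α = (k/(k−1))·(1 − Σσ²ᵢ/total variance) = (3/2)·(1 − 3.575/5.867) = 0.586

α = 0.586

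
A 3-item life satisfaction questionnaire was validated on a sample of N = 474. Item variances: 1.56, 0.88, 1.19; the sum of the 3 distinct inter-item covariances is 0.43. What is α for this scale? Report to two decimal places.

α = 0.29

Σσ²ᵢ = 1.56 + 0.88 + 1.19 = 3.63
Sum of distinct covariances = 0.43
Var(T) = Σσ²ᵢ + 2·Σcov = 3.63 + 2 × 0.43 = 4.49
α = (3/2)·(1 − 3.63/4.49) = 0.29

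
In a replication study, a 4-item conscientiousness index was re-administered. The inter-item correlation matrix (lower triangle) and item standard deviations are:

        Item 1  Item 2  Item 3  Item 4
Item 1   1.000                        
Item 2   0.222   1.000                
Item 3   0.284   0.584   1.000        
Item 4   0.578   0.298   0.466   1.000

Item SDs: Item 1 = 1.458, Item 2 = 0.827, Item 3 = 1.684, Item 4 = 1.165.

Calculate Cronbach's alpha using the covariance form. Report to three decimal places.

Cronbach's alpha = 0.708

Σσ²ᵢ = 1.458² + 0.827² + 1.684² + 1.165² = 7.0028
Covariances σ_ij = r_ij · s_i · s_j:
  σ(Item 1,Item 2) = 0.222 × 1.458 × 0.827 = 0.2677
  σ(Item 1,Item 3) = 0.284 × 1.458 × 1.684 = 0.6973
  σ(Item 1,Item 4) = 0.578 × 1.458 × 1.165 = 0.9818
  σ(Item 2,Item 3) = 0.584 × 0.827 × 1.684 = 0.8133
  σ(Item 2,Item 4) = 0.298 × 0.827 × 1.165 = 0.2871
  σ(Item 3,Item 4) = 0.466 × 1.684 × 1.165 = 0.9142
σ²_T = Σσ²ᵢ + 2·Σσ_ij = 7.0028 + 2 × 3.9614 = 14.9256
α = (4/3)·(1 − 7.0028/14.9256) = 0.708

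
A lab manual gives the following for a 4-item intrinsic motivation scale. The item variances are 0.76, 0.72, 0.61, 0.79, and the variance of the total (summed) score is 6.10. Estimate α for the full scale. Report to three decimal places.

α = 0.704

sum of item variances = 0.76 + 0.72 + 0.61 + 0.79 = 2.88
α = (k/(k−1))·(1 − sum of item variances/σ²_T) = (4/3)·(1 − 2.88/6.10) = 0.704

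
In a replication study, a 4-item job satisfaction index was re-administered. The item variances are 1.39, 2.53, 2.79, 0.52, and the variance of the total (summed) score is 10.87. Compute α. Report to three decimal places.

α = 0.446

Σσᵢ² = 1.39 + 2.53 + 2.79 + 0.52 = 7.23
α = (k/(k−1))·(1 − Σσᵢ²/Var(T)) = (4/3)·(1 − 7.23/10.87) = 0.446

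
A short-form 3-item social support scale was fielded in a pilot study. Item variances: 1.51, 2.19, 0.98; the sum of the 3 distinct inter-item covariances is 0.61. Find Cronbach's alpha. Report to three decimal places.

Σσᵢ² = 1.51 + 2.19 + 0.98 = 4.68
Sum of distinct covariances = 0.61
Var(T) = Σσᵢ² + 2·Σcov = 4.68 + 2 × 0.61 = 5.90
α = (3/2)·(1 − 4.68/5.90) = 0.310

α = 0.310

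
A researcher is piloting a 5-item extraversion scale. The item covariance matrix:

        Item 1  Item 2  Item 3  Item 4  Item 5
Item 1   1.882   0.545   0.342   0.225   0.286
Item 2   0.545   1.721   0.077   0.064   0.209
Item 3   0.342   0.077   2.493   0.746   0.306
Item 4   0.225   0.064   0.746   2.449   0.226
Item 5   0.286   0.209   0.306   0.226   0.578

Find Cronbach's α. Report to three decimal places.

Σσᵢ² = 1.882 + 1.721 + 2.493 + 2.449 + 0.578 = 9.123
Sum of the distinct covariances = 3.026
Var(T) = 9.123 + 2 × 3.026 = 15.175
α = (k/(k−1))·(1 − Σσᵢ²/Var(T)) = (5/4)·(1 − 9.123/15.175) = 0.499

α = 0.499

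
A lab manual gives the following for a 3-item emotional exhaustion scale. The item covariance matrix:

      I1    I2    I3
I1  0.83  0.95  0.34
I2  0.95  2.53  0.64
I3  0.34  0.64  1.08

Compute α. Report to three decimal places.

Σσᵢ² = 0.83 + 2.53 + 1.08 = 4.44
Σ_{i<j} σ_ij = 1.93
σ²_T = 4.44 + 2 × 1.93 = 8.30
α = (k/(k−1))·(1 − Σσᵢ²/σ²_T) = (3/2)·(1 − 4.44/8.30) = 0.698

α = 0.698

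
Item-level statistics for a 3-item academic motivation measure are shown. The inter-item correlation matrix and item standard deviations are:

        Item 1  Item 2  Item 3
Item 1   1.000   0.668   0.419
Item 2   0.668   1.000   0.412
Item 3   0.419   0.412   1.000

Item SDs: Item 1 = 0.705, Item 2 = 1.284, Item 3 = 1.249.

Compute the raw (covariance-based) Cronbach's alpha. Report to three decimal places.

Cronbach's alpha = 0.703

Σσ²ᵢ = 0.705² + 1.284² + 1.249² = 3.7057
Covariances σ_ij = r_ij · s_i · s_j:
  σ(Item 1,Item 2) = 0.668 × 0.705 × 1.284 = 0.6047
  σ(Item 1,Item 3) = 0.419 × 0.705 × 1.249 = 0.3689
  σ(Item 2,Item 3) = 0.412 × 1.284 × 1.249 = 0.6607
σ²_T = Σσ²ᵢ + 2·Σσ_ij = 3.7057 + 2 × 1.6343 = 6.9743
α = (3/2)·(1 − 3.7057/6.9743) = 0.703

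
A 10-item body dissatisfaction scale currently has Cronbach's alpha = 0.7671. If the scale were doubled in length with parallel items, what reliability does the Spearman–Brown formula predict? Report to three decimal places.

predicted reliability = 0.868

Length factor m = 2
α' = m·α / (1 + (m−1)·α)
   = 2 × 0.7671 / (1 + (2 − 1) × 0.7671)
   = 1.5342 / 1.7671 = 0.868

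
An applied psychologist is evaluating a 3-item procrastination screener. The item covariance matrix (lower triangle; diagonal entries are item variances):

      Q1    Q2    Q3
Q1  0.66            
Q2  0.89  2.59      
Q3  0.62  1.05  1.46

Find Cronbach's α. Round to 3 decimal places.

α = 0.781

Σσᵢ² = 0.66 + 2.59 + 1.46 = 4.71
Σ_{i<j} σ_ij = 2.56
σ²_total = 4.71 + 2 × 2.56 = 9.83
α = (k/(k−1))·(1 − Σσᵢ²/σ²_total) = (3/2)·(1 − 4.71/9.83) = 0.781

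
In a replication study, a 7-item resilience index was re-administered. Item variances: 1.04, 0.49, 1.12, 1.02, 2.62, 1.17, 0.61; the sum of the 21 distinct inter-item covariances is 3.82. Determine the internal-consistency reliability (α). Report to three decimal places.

Σσᵢ² = 1.04 + 0.49 + 1.12 + 1.02 + 2.62 + 1.17 + 0.61 = 8.07
Sum of distinct covariances = 3.82
total variance = Σσᵢ² + 2·Σcov = 8.07 + 2 × 3.82 = 15.71
α = (7/6)·(1 − 8.07/15.71) = 0.567

α = 0.567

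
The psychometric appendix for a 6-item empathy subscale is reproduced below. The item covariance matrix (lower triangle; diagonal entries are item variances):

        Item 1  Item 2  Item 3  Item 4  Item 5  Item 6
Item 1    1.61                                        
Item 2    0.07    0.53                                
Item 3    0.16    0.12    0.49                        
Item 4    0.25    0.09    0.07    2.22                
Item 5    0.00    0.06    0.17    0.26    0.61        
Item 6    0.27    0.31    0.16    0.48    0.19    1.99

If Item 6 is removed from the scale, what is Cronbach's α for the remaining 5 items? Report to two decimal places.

α = 0.39

Remaining items: Item 1, Item 2, Item 3, Item 4, Item 5 (k = 5).
ΣVar(i) = 1.61 + 0.53 + 0.49 + 2.22 + 0.61 = 5.46
total variance = 5.46 + 2 × 1.25 = 7.96
α (item deleted) = (5/4)·(1 − 5.46/7.96) = 0.39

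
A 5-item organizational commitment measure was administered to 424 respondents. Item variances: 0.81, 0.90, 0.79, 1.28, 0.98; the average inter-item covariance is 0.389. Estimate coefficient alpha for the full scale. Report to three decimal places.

Σσᵢ² = 0.81 + 0.90 + 0.79 + 1.28 + 0.98 = 4.76
Sum of the 10 distinct covariances = 10 × 0.389 = 3.890
σ²_T = Σσᵢ² + 2·Σcov = 4.76 + 2 × 3.890 = 12.540
α = (5/4)·(1 − 4.76/12.540) = 0.776

coefficient alpha = 0.776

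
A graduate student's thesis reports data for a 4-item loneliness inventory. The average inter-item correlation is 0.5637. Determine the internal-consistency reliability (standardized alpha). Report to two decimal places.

Standardized α = k·r̄ / (1 + (k−1)·r̄) = 4 × 0.5637 / (1 + 3 × 0.5637)
  = 2.2548 / 2.6911 = 0.84

α = 0.84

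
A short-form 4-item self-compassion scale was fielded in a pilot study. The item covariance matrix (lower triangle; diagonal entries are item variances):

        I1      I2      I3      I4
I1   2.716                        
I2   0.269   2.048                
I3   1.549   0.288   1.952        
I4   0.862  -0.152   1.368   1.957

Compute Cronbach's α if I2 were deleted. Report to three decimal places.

α = 0.799

Remaining items: I1, I3, I4 (k = 3).
Σσᵢ² = 2.716 + 1.952 + 1.957 = 6.625
σ²_T = 6.625 + 2 × 3.779 = 14.183
α (item deleted) = (3/2)·(1 − 6.625/14.183) = 0.799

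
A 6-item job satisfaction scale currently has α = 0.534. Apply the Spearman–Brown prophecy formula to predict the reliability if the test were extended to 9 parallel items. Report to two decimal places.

predicted reliability = 0.63

Length factor m = 9/6 = 1.5000
α' = m·α / (1 + (m−1)·α)
   = 9/6 × 0.534 / (1 + (9/6 − 1) × 0.534)
   = 0.8010 / 1.2670 = 0.63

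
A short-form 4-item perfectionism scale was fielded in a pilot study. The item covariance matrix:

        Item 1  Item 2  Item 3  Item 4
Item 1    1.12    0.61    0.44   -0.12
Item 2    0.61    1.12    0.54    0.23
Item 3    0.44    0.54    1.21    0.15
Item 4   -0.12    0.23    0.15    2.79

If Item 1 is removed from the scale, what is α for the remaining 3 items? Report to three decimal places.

Remaining items: Item 2, Item 3, Item 4 (k = 3).
Σσ²ᵢ = 1.12 + 1.21 + 2.79 = 5.12
Var(T) = 5.12 + 2 × 0.92 = 6.96
α (item deleted) = (3/2)·(1 − 5.12/6.96) = 0.397

α = 0.397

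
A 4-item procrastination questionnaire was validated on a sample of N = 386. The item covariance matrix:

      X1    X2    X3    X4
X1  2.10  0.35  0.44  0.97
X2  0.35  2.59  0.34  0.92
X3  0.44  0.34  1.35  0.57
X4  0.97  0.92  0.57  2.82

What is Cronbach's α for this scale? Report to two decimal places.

Σσ²ᵢ = 2.10 + 2.59 + 1.35 + 2.82 = 8.86
Sum of the distinct covariances = 3.59
σ²_T = 8.86 + 2 × 3.59 = 16.04
α = (k/(k−1))·(1 − Σσ²ᵢ/σ²_T) = (4/3)·(1 − 8.86/16.04) = 0.60

α = 0.60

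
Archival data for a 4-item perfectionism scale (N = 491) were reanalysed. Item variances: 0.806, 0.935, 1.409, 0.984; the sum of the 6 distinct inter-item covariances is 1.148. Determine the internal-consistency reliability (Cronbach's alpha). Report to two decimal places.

Σσ²ᵢ = 0.806 + 0.935 + 1.409 + 0.984 = 4.134
Sum of distinct covariances = 1.148
σ²_total = Σσ²ᵢ + 2·Σcov = 4.134 + 2 × 1.148 = 6.430
α = (4/3)·(1 − 4.134/6.430) = 0.48

Cronbach's alpha = 0.48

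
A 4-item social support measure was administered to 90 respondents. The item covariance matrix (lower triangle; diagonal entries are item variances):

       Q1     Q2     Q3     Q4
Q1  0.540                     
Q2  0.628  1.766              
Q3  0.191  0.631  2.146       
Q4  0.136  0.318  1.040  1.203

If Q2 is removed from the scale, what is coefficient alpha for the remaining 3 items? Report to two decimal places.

Remaining items: Q1, Q3, Q4 (k = 3).
Σσ²ᵢ = 0.540 + 2.146 + 1.203 = 3.889
total variance = 3.889 + 2 × 1.367 = 6.623
α (item deleted) = (3/2)·(1 − 3.889/6.623) = 0.62

α = 0.62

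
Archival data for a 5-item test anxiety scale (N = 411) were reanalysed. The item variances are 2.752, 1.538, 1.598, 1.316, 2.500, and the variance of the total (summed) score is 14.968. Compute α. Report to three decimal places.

α = 0.440

Σσᵢ² = 2.752 + 1.538 + 1.598 + 1.316 + 2.500 = 9.704
α = (k/(k−1))·(1 − Σσᵢ²/total variance) = (5/4)·(1 − 9.704/14.968) = 0.440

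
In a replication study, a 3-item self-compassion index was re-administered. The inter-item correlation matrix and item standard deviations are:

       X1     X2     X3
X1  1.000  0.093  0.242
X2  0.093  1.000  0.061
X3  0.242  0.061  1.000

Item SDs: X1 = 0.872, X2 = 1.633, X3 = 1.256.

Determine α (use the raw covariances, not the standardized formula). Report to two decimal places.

Σσ²ᵢ = 0.872² + 1.633² + 1.256² = 5.0046
Covariances σ_ij = r_ij · s_i · s_j:
  σ(X1,X2) = 0.093 × 0.872 × 1.633 = 0.1324
  σ(X1,X3) = 0.242 × 0.872 × 1.256 = 0.2650
  σ(X2,X3) = 0.061 × 1.633 × 1.256 = 0.1251
σ²_T = Σσ²ᵢ + 2·Σσ_ij = 5.0046 + 2 × 0.5225 = 6.0496
α = (3/2)·(1 − 5.0046/6.0496) = 0.26

α = 0.26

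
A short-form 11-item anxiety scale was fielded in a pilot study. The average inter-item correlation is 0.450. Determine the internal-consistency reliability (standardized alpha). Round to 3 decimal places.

standardized alpha = 0.900

Standardized α = k·r̄ / (1 + (k−1)·r̄) = 11 × 0.450 / (1 + 10 × 0.450)
  = 4.9500 / 5.5000 = 0.900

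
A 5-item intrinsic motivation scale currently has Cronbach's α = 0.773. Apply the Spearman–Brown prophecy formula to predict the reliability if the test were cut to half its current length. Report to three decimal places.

predicted reliability = 0.630

Length factor m = 1/2
α' = m·α / (1 − (1−m)·α)
   = 1/2 × 0.773 / (1 − (1 − 1/2) × 0.773)
   = 0.3865 / 0.6135 = 0.630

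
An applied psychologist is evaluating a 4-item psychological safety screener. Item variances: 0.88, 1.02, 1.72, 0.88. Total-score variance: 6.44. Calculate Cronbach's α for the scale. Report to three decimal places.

Cronbach's α = 0.402

ΣVar(i) = 0.88 + 1.02 + 1.72 + 0.88 = 4.50
α = (k/(k−1))·(1 − ΣVar(i)/σ²_T) = (4/3)·(1 − 4.50/6.44) = 0.402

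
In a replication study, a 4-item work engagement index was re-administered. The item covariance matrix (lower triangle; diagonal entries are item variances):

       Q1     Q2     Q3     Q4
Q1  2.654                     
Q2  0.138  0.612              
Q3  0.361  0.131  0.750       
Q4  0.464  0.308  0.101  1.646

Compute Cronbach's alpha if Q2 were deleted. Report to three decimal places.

α = 0.402

Remaining items: Q1, Q3, Q4 (k = 3).
Σσᵢ² = 2.654 + 0.750 + 1.646 = 5.050
Var(T) = 5.050 + 2 × 0.926 = 6.902
α (item deleted) = (3/2)·(1 − 5.050/6.902) = 0.402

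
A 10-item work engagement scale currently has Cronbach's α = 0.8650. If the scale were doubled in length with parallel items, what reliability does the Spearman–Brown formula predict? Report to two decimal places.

predicted reliability = 0.93

Length factor m = 2
α' = m·α / (1 + (m−1)·α)
   = 2 × 0.8650 / (1 + (2 − 1) × 0.8650)
   = 1.7300 / 1.8650 = 0.93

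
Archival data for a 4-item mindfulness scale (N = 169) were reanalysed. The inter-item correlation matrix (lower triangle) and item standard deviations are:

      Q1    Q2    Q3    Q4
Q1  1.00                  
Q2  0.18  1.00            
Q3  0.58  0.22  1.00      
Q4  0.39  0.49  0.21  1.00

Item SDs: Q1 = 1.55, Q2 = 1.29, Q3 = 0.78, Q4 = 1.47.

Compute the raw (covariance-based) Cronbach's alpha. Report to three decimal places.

α = 0.659

Σσ²ᵢ = 1.55² + 1.29² + 0.78² + 1.47² = 6.8359
Covariances σ_ij = r_ij · s_i · s_j:
  σ(Q1,Q2) = 0.18 × 1.55 × 1.29 = 0.3599
  σ(Q1,Q3) = 0.58 × 1.55 × 0.78 = 0.7012
  σ(Q1,Q4) = 0.39 × 1.55 × 1.47 = 0.8886
  σ(Q2,Q3) = 0.22 × 1.29 × 0.78 = 0.2214
  σ(Q2,Q4) = 0.49 × 1.29 × 1.47 = 0.9292
  σ(Q3,Q4) = 0.21 × 0.78 × 1.47 = 0.2408
σ²_T = Σσ²ᵢ + 2·Σσ_ij = 6.8359 + 2 × 3.3411 = 13.5181
α = (4/3)·(1 − 6.8359/13.5181) = 0.659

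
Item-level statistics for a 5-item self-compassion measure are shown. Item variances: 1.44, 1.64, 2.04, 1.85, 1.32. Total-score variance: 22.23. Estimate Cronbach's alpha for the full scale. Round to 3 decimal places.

Σσ²ᵢ = 1.44 + 1.64 + 2.04 + 1.85 + 1.32 = 8.29
α = (k/(k−1))·(1 − Σσ²ᵢ/Var(T)) = (5/4)·(1 − 8.29/22.23) = 0.784

α = 0.784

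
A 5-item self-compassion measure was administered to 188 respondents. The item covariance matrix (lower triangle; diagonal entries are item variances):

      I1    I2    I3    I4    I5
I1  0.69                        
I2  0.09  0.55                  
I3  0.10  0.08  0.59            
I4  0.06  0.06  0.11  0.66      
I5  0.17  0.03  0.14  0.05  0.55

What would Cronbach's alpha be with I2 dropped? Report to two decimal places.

α = 0.45

Remaining items: I1, I3, I4, I5 (k = 4).
sum of item variances = 0.69 + 0.59 + 0.66 + 0.55 = 2.49
σ²_T = 2.49 + 2 × 0.63 = 3.75
α (item deleted) = (4/3)·(1 − 2.49/3.75) = 0.45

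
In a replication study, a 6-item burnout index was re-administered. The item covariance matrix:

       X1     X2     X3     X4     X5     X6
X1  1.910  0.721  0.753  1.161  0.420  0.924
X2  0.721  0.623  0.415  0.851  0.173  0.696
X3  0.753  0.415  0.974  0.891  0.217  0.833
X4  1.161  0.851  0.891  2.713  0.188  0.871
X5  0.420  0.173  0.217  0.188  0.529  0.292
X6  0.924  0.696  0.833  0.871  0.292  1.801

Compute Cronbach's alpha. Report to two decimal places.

α = 0.83

Σσ²ᵢ = 1.910 + 0.623 + 0.974 + 2.713 + 0.529 + 1.801 = 8.550
Sum of off-diagonal covariances = 9.406
total variance = 8.550 + 2 × 9.406 = 27.362
α = (k/(k−1))·(1 − Σσ²ᵢ/total variance) = (6/5)·(1 − 8.550/27.362) = 0.83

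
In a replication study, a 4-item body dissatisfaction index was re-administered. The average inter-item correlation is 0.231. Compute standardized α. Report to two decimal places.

α = 0.55

Standardized α = k·r̄ / (1 + (k−1)·r̄) = 4 × 0.231 / (1 + 3 × 0.231)
  = 0.9240 / 1.6930 = 0.55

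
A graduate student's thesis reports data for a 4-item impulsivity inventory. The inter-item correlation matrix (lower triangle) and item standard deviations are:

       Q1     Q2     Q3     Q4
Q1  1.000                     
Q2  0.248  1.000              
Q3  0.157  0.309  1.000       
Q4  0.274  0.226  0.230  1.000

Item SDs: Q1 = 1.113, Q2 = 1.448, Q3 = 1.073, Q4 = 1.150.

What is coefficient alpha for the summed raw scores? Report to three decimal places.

Σσ²ᵢ = 1.113² + 1.448² + 1.073² + 1.150² = 5.8093
Covariances σ_ij = r_ij · s_i · s_j:
  σ(Q1,Q2) = 0.248 × 1.113 × 1.448 = 0.3997
  σ(Q1,Q3) = 0.157 × 1.113 × 1.073 = 0.1875
  σ(Q1,Q4) = 0.274 × 1.113 × 1.150 = 0.3507
  σ(Q2,Q3) = 0.309 × 1.448 × 1.073 = 0.4801
  σ(Q2,Q4) = 0.226 × 1.448 × 1.150 = 0.3763
  σ(Q3,Q4) = 0.230 × 1.073 × 1.150 = 0.2838
σ²_T = Σσ²ᵢ + 2·Σσ_ij = 5.8093 + 2 × 2.0781 = 9.9655
α = (4/3)·(1 − 5.8093/9.9655) = 0.556

α = 0.556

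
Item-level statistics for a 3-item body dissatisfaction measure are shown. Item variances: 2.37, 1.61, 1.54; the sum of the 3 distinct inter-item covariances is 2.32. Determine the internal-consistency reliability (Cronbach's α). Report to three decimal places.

Σσᵢ² = 2.37 + 1.61 + 1.54 = 5.52
Sum of distinct covariances = 2.32
σ²_T = Σσᵢ² + 2·Σcov = 5.52 + 2 × 2.32 = 10.16
α = (3/2)·(1 − 5.52/10.16) = 0.685

Cronbach's α = 0.685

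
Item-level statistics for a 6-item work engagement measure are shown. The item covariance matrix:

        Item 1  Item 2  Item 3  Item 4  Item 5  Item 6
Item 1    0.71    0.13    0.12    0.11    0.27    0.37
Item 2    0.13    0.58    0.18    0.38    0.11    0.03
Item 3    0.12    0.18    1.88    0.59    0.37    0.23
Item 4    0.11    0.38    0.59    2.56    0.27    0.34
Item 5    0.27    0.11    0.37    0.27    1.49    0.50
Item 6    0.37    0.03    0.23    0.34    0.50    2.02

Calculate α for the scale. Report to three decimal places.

α = 0.557

Σσᵢ² = 0.71 + 0.58 + 1.88 + 2.56 + 1.49 + 2.02 = 9.24
Σ_{i<j} σ_ij = 4.00
total variance = 9.24 + 2 × 4.00 = 17.24
α = (k/(k−1))·(1 − Σσᵢ²/total variance) = (6/5)·(1 − 9.24/17.24) = 0.557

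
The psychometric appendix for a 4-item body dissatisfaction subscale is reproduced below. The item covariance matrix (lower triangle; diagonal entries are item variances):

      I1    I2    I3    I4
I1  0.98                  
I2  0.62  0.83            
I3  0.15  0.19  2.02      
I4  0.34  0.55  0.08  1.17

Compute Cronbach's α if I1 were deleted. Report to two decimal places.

Remaining items: I2, I3, I4 (k = 3).
Σσ²ᵢ = 0.83 + 2.02 + 1.17 = 4.02
total variance = 4.02 + 2 × 0.82 = 5.66
α (item deleted) = (3/2)·(1 − 4.02/5.66) = 0.43

α = 0.43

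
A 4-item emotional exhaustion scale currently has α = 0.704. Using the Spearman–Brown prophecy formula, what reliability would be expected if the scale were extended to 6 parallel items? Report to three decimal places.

predicted reliability = 0.781

Length factor m = 6/4 = 1.5000
α' = m·α / (1 + (m−1)·α)
   = 6/4 × 0.704 / (1 + (6/4 − 1) × 0.704)
   = 1.0560 / 1.3520 = 0.781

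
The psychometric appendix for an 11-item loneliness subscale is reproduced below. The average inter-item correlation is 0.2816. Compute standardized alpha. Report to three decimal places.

Standardized α = k·r̄ / (1 + (k−1)·r̄) = 11 × 0.2816 / (1 + 10 × 0.2816)
  = 3.0976 / 3.8160 = 0.812

standardized alpha = 0.812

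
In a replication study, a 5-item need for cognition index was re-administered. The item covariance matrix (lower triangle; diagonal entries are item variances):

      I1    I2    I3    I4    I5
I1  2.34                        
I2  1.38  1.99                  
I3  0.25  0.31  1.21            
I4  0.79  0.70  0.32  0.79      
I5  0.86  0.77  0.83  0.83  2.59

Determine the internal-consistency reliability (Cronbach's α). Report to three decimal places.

ΣVar(i) = 2.34 + 1.99 + 1.21 + 0.79 + 2.59 = 8.92
Σ_{i<j} σ_ij = 7.04
σ²_T = 8.92 + 2 × 7.04 = 23.00
α = (k/(k−1))·(1 − ΣVar(i)/σ²_T) = (5/4)·(1 − 8.92/23.00) = 0.765

Cronbach's α = 0.765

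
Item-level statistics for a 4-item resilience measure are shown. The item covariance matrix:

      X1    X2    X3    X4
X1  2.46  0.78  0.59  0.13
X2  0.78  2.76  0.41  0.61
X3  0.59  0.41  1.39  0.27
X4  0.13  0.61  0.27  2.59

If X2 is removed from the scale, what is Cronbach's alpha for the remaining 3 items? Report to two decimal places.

Cronbach's alpha = 0.35

Remaining items: X1, X3, X4 (k = 3).
Σσᵢ² = 2.46 + 1.39 + 2.59 = 6.44
σ²_total = 6.44 + 2 × 0.99 = 8.42
α (item deleted) = (3/2)·(1 − 6.44/8.42) = 0.35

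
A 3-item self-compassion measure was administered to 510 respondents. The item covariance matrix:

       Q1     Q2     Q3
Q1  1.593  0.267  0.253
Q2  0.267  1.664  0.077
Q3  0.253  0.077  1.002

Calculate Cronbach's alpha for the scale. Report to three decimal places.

α = 0.328

ΣVar(i) = 1.593 + 1.664 + 1.002 = 4.259
Sum of off-diagonal covariances = 0.597
total variance = 4.259 + 2 × 0.597 = 5.453
α = (k/(k−1))·(1 − ΣVar(i)/total variance) = (3/2)·(1 − 4.259/5.453) = 0.328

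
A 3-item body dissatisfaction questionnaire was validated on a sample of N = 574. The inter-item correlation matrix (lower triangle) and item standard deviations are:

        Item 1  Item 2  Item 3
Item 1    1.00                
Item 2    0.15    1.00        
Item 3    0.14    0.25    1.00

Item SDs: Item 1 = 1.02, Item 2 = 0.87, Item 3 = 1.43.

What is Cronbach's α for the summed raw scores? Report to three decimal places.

Σσ²ᵢ = 1.02² + 0.87² + 1.43² = 3.8422
Covariances σ_ij = r_ij · s_i · s_j:
  σ(Item 1,Item 2) = 0.15 × 1.02 × 0.87 = 0.1331
  σ(Item 1,Item 3) = 0.14 × 1.02 × 1.43 = 0.2042
  σ(Item 2,Item 3) = 0.25 × 0.87 × 1.43 = 0.3110
σ²_T = Σσ²ᵢ + 2·Σσ_ij = 3.8422 + 2 × 0.6483 = 5.1388
α = (3/2)·(1 − 3.8422/5.1388) = 0.378

Cronbach's α = 0.378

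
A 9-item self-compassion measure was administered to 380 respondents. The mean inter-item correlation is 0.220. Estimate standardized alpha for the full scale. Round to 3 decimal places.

α = 0.717

Standardized α = k·r̄ / (1 + (k−1)·r̄) = 9 × 0.220 / (1 + 8 × 0.220)
  = 1.9800 / 2.7600 = 0.717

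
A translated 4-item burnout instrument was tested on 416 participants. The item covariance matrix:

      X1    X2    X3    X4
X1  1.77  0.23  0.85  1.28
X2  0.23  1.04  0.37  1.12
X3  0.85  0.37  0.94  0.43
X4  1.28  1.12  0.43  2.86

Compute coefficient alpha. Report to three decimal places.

Σσ²ᵢ = 1.77 + 1.04 + 0.94 + 2.86 = 6.61
Σ_{i<j} σ_ij = 4.28
σ²_total = 6.61 + 2 × 4.28 = 15.17
α = (k/(k−1))·(1 − Σσ²ᵢ/σ²_total) = (4/3)·(1 − 6.61/15.17) = 0.752

coefficient alpha = 0.752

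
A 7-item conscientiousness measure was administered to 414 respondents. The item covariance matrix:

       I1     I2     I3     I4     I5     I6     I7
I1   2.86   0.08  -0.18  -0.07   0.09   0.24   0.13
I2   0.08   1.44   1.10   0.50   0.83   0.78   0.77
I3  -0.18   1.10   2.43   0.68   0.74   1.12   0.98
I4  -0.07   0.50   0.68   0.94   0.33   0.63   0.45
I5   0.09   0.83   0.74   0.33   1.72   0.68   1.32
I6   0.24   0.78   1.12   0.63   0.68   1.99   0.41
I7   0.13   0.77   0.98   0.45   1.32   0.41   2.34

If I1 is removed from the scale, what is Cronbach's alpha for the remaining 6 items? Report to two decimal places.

Remaining items: I2, I3, I4, I5, I6, I7 (k = 6).
Σσᵢ² = 1.44 + 2.43 + 0.94 + 1.72 + 1.99 + 2.34 = 10.86
σ²_total = 10.86 + 2 × 11.32 = 33.50
α (item deleted) = (6/5)·(1 − 10.86/33.50) = 0.81

α = 0.81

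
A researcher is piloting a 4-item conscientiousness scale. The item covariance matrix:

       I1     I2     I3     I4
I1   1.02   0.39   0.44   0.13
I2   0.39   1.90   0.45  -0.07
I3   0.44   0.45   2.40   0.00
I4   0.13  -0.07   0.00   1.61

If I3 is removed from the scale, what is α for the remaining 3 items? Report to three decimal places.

α = 0.249

Remaining items: I1, I2, I4 (k = 3).
Σσᵢ² = 1.02 + 1.90 + 1.61 = 4.53
σ²_T = 4.53 + 2 × 0.45 = 5.43
α (item deleted) = (3/2)·(1 − 4.53/5.43) = 0.249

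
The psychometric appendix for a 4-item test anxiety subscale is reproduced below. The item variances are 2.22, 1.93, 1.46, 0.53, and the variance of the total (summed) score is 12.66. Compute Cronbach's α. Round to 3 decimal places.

Cronbach's α = 0.687

Σσᵢ² = 2.22 + 1.93 + 1.46 + 0.53 = 6.14
α = (k/(k−1))·(1 − Σσᵢ²/total variance) = (4/3)·(1 − 6.14/12.66) = 0.687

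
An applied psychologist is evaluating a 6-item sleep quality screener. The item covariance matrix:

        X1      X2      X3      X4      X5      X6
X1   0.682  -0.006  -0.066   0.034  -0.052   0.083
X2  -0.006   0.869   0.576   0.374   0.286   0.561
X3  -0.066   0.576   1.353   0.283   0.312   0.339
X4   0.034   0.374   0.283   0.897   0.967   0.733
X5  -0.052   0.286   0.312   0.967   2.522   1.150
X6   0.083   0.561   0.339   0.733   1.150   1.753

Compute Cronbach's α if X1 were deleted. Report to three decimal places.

α = 0.752

Remaining items: X2, X3, X4, X5, X6 (k = 5).
sum of item variances = 0.869 + 1.353 + 0.897 + 2.522 + 1.753 = 7.394
Var(T) = 7.394 + 2 × 5.581 = 18.556
α (item deleted) = (5/4)·(1 − 7.394/18.556) = 0.752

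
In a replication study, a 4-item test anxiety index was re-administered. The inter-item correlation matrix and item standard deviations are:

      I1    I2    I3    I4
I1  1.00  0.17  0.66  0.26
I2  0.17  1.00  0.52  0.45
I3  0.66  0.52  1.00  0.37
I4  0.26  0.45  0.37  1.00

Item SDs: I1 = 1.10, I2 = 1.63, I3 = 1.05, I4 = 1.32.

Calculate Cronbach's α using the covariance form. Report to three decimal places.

Cronbach's α = 0.709

Σσ²ᵢ = 1.10² + 1.63² + 1.05² + 1.32² = 6.7118
Covariances σ_ij = r_ij · s_i · s_j:
  σ(I1,I2) = 0.17 × 1.10 × 1.63 = 0.3048
  σ(I1,I3) = 0.66 × 1.10 × 1.05 = 0.7623
  σ(I1,I4) = 0.26 × 1.10 × 1.32 = 0.3775
  σ(I2,I3) = 0.52 × 1.63 × 1.05 = 0.8900
  σ(I2,I4) = 0.45 × 1.63 × 1.32 = 0.9682
  σ(I3,I4) = 0.37 × 1.05 × 1.32 = 0.5128
σ²_T = Σσ²ᵢ + 2·Σσ_ij = 6.7118 + 2 × 3.8156 = 14.3430
α = (4/3)·(1 − 6.7118/14.3430) = 0.709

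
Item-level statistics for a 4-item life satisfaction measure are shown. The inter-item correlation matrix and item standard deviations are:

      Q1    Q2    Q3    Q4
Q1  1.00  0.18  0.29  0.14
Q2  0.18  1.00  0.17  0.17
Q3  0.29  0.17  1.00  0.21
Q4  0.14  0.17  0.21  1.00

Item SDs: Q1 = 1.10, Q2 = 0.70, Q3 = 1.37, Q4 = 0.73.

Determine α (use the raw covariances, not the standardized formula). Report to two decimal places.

Σσ²ᵢ = 1.10² + 0.70² + 1.37² + 0.73² = 4.1098
Covariances σ_ij = r_ij · s_i · s_j:
  σ(Q1,Q2) = 0.18 × 1.10 × 0.70 = 0.1386
  σ(Q1,Q3) = 0.29 × 1.10 × 1.37 = 0.4370
  σ(Q1,Q4) = 0.14 × 1.10 × 0.73 = 0.1124
  σ(Q2,Q3) = 0.17 × 0.70 × 1.37 = 0.1630
  σ(Q2,Q4) = 0.17 × 0.70 × 0.73 = 0.0869
  σ(Q3,Q4) = 0.21 × 1.37 × 0.73 = 0.2100
σ²_T = Σσ²ᵢ + 2·Σσ_ij = 4.1098 + 2 × 1.1479 = 6.4056
α = (4/3)·(1 − 4.1098/6.4056) = 0.48

α = 0.48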